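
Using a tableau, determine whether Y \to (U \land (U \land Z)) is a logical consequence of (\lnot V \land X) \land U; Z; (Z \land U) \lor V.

Yes

Initial set: {((\lnot V \land X) \land U); Z; ((Z \land U) \lor V); \lnot (Y \to (U \land (U \land Z)))}.
((\lnot V \land X) \land U): α-rule — add (\lnot V \land X), U.
\lnot (Y \to (U \land (U \land Z))): α-rule — add Y, \lnot (U \land (U \land Z)).
(\lnot V \land X): α-rule — add \lnot V, X.
((Z \land U) \lor V): β-rule — branch into (Z \land U)  //  V.
  branch 1 (add (Z \land U)):
    (Z \land U): α-rule — add Z, U.
    \lnot (U \land (U \land Z)): β-rule — branch into \lnot U  //  \lnot (U \land Z).
      branch 1.1 (add \lnot U):
        × closes — contains both U and \lnot U.
      branch 1.2 (add \lnot (U \land Z)):
        \lnot (U \land Z): β-rule — branch into \lnot U  //  \lnot Z.
          branch 1.2.1 (add \lnot U):
            × closes — contains both U and \lnot U.
          branch 1.2.2 (add \lnot Z):
            × closes — contains both Z and \lnot Z.
  branch 2 (add V):
    × closes — contains both V and \lnot V.
All 4 branches close.
Every branch closed, so the premises entail the conclusion.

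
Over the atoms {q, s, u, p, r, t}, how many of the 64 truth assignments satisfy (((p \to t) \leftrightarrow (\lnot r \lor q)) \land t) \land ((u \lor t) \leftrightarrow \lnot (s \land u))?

18

Initial set: {((((p \to t) \leftrightarrow (\lnot r \lor q)) \land t) \land ((u \lor t) \leftrightarrow \lnot (s \land u)))}.
((((p \to t) \leftrightarrow (\lnot r \lor q)) \land t) \land ((u \lor t) \leftrightarrow \lnot (s \land u))): α-rule — add (((p \to t) \leftrightarrow (\lnot r \lor q)) \land t), ((u \lor t) \leftrightarrow \lnot (s \land u)).
(((p \to t) \leftrightarrow (\lnot r \lor q)) \land t): α-rule — add ((p \to t) \leftrightarrow (\lnot r \lor q)), t.
((u \lor t) \leftrightarrow \lnot (s \land u)): β-rule — branch into (u \lor t), \lnot (s \land u)  //  \lnot (u \lor t), \lnot \lnot (s \land u).
  branch 1 (add (u \lor t), \lnot (s \land u)):
    ((p \to t) \leftrightarrow (\lnot r \lor q)): β-rule — branch into (p \to t), (\lnot r \lor q)  //  \lnot (p \to t), \lnot (\lnot r \lor q).
      branch 1.1 (add (p \to t), (\lnot r \lor q)):
        (u \lor t): β-rule — branch into u  //  t.
          branch 1.1.1 (add u):
            \lnot (s \land u): β-rule — branch into \lnot s  //  \lnot u.
              branch 1.1.1.1 (add \lnot s):
                (p \to t): β-rule — branch into \lnot p  //  t.
                  branch 1.1.1.1.1 (add \lnot p):
                    (\lnot r \lor q): β-rule — branch into \lnot r  //  q.
                      branch 1.1.1.1.1.1 (add \lnot r):
                        ○ open, literals {p=0, r=0, s=0, t=1, u=1}.
                      branch 1.1.1.1.1.2 (add q):
                        ○ open, literals {p=0, q=1, s=0, t=1, u=1}.
                  branch 1.1.1.1.2 (add t):
                    (\lnot r \lor q): β-rule — branch into \lnot r  //  q.
                      branch 1.1.1.1.2.1 (add \lnot r):
                        ○ open, literals {r=0, s=0, t=1, u=1}.
                      branch 1.1.1.1.2.2 (add q):
                        ○ open, literals {q=1, s=0, t=1, u=1}.
              branch 1.1.1.2 (add \lnot u):
                × closes — contains both u and \lnot u.
          branch 1.1.2 (add t):
            \lnot (s \land u): β-rule — branch into \lnot s  //  \lnot u.
              branch 1.1.2.1 (add \lnot s):
                (p \to t): β-rule — branch into \lnot p  //  t.
                  branch 1.1.2.1.1 (add \lnot p):
                    (\lnot r \lor q): β-rule — branch into \lnot r  //  q.
                      branch 1.1.2.1.1.1 (add \lnot r):
                        ○ open, literals {p=0, r=0, s=0, t=1}.
                      branch 1.1.2.1.1.2 (add q):
                        ○ open, literals {p=0, q=1, s=0, t=1}.
                  branch 1.1.2.1.2 (add t):
                    (\lnot r \lor q): β-rule — branch into \lnot r  //  q.
                      branch 1.1.2.1.2.1 (add \lnot r):
                        ○ open, literals {r=0, s=0, t=1}.
                      branch 1.1.2.1.2.2 (add q):
                        ○ open, literals {q=1, s=0, t=1}.
              branch 1.1.2.2 (add \lnot u):
                (p \to t): β-rule — branch into \lnot p  //  t.
                  branch 1.1.2.2.1 (add \lnot p):
                    (\lnot r \lor q): β-rule — branch into \lnot r  //  q.
                      branch 1.1.2.2.1.1 (add \lnot r):
                        ○ open, literals {p=0, r=0, t=1, u=0}.
                      branch 1.1.2.2.1.2 (add q):
                        ○ open, literals {p=0, q=1, t=1, u=0}.
                  branch 1.1.2.2.2 (add t):
                    (\lnot r \lor q): β-rule — branch into \lnot r  //  q.
                      branch 1.1.2.2.2.1 (add \lnot r):
                        ○ open, literals {r=0, t=1, u=0}.
                      branch 1.1.2.2.2.2 (add q):
                        ○ open, literals {q=1, t=1, u=0}.
      branch 1.2 (add \lnot (p \to t), \lnot (\lnot r \lor q)):
        \lnot (p \to t): α-rule — add p, \lnot t.
        × closes — contains both t and \lnot t.
  branch 2 (add \lnot (u \lor t), \lnot \lnot (s \land u)):
    \lnot (u \lor t): α-rule — add \lnot u, \lnot t.
    × closes — contains both t and \lnot t.
3 branches closed, 12 open.
Each open branch fixes some atoms; the unmentioned ones are free. Counting distinct full assignments: branch {p=0, r=0, s=0, t=1, u=1} (q) contributes 2 new; branch {p=0, q=1, s=0, t=1, u=1} (r) contributes 1 new; branch {r=0, s=0, t=1, u=1} (q, p) contributes 2 new; branch {q=1, s=0, t=1, u=1} (p, r) contributes 1 new; branch {p=0, r=0, s=0, t=1} (q, u) contributes 2 new; branch {p=0, q=1, s=0, t=1} (u, r) contributes 1 new; branch {r=0, s=0, t=1} (q, u, p) contributes 2 new; branch {q=1, s=0, t=1} (u, p, r) contributes 1 new; branch {p=0, r=0, t=1, u=0} (q, s) contributes 2 new; branch {p=0, q=1, t=1, u=0} (s, r) contributes 1 new; branch {r=0, t=1, u=0} (q, s, p) contributes 2 new; branch {q=1, t=1, u=0} (s, p, r) contributes 1 new. Total: 18.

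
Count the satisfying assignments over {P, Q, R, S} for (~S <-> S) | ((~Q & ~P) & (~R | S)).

3

Initial set: {T ((~S <-> S) | ((~Q & ~P) & (~R | S)))}.
T ((~S <-> S) | ((~Q & ~P) & (~R | S))): β-rule — branch into T (~S <-> S)  //  T ((~Q & ~P) & (~R | S)).
  branch 1 (add T (~S <-> S)):
    T (~S <-> S): β-rule — branch into T ~S, T S  //  F ~S, F S.
      branch 1.1 (add T ~S, T S):
        × closes — contains both S and ~S.
      branch 1.2 (add F ~S, F S):
        × closes — contains both S and ~S.
  branch 2 (add T ((~Q & ~P) & (~R | S))):
    T ((~Q & ~P) & (~R | S)): α-rule — add T (~Q & ~P), T (~R | S).
    T (~Q & ~P): α-rule — add T ~Q, T ~P.
    T (~R | S): β-rule — branch into T ~R  //  T S.
      branch 2.1 (add T ~R):
        ○ open, literals {P=false, Q=false, R=false}.
      branch 2.2 (add T S):
        ○ open, literals {P=false, Q=false, S=true}.
2 branches closed, 2 open.
Each open branch fixes some atoms; the unmentioned ones are free. Counting distinct full assignments: branch {P=false, Q=false, R=false} (S) contributes 2 new; branch {P=false, Q=false, S=true} (R) contributes 1 new. Total: 3.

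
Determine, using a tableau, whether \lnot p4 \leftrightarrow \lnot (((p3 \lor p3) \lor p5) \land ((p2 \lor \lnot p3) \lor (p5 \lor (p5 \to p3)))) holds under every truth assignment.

Assume the negation and expand:
Initial set: {\lnot (\lnot p4 \leftrightarrow \lnot (((p3 \lor p3) \lor p5) \land ((p2 \lor \lnot p3) \lor (p5 \lor (p5 \to p3)))))}.
\lnot (\lnot p4 \leftrightarrow \lnot (((p3 \lor p3) \lor p5) \land ((p2 \lor \lnot p3) \lor (p5 \lor (p5 \to p3))))): β-rule — branch into \lnot p4, \lnot \lnot (((p3 \lor p3) \lor p5) \land ((p2 \lor \lnot p3) \lor (p5 \lor (p5 \to p3))))  //  \lnot \lnot p4, \lnot (((p3 \lor p3) \lor p5) \land ((p2 \lor \lnot p3) \lor (p5 \lor (p5 \to p3)))).
  branch 1 (add \lnot p4, \lnot \lnot (((p3 \lor p3) \lor p5) \land ((p2 \lor \lnot p3) \lor (p5 \lor (p5 \to p3))))):
    \lnot \lnot (((p3 \lor p3) \lor p5) \land ((p2 \lor \lnot p3) \lor (p5 \lor (p5 \to p3)))): α-rule — add ((p3 \lor p3) \lor p5), ((p2 \lor \lnot p3) \lor (p5 \lor (p5 \to p3))).
    ((p3 \lor p3) \lor p5): β-rule — branch into (p3 \lor p3)  //  p5.
      branch 1.1 (add (p3 \lor p3)):
        ((p2 \lor \lnot p3) \lor (p5 \lor (p5 \to p3))): β-rule — branch into (p2 \lor \lnot p3)  //  (p5 \lor (p5 \to p3)).
          branch 1.1.1 (add (p2 \lor \lnot p3)):
            (p3 \lor p3): β-rule — branch into p3  //  p3.
              branch 1.1.1.1 (add p3):
                (p2 \lor \lnot p3): β-rule — branch into p2  //  \lnot p3.
                  branch 1.1.1.1.1 (add p2):
                    ○ open, literals {p2=T, p3=T, p4=F}.
                  branch 1.1.1.1.2 (add \lnot p3):
                    × closes — contains both p3 and \lnot p3.
              branch 1.1.1.2 (add p3):
                (p2 \lor \lnot p3): β-rule — branch into p2  //  \lnot p3.
                  branch 1.1.1.2.1 (add p2):
                    ○ open, literals {p2=T, p3=T, p4=F}.
                  branch 1.1.1.2.2 (add \lnot p3):
                    × closes — contains both p3 and \lnot p3.
          branch 1.1.2 (add (p5 \lor (p5 \to p3))):
            (p3 \lor p3): β-rule — branch into p3  //  p3.
              branch 1.1.2.1 (add p3):
                (p5 \lor (p5 \to p3)): β-rule — branch into p5  //  (p5 \to p3).
                  branch 1.1.2.1.1 (add p5):
                    ○ open, literals {p3=T, p4=F, p5=T}.
                  branch 1.1.2.1.2 (add (p5 \to p3)):
                    (p5 \to p3): β-rule — branch into \lnot p5  //  p3.
                      branch 1.1.2.1.2.1 (add \lnot p5):
                        ○ open, literals {p3=T, p4=F, p5=F}.
                      branch 1.1.2.1.2.2 (add p3):
                        ○ open, literals {p3=T, p4=F}.
              branch 1.1.2.2 (add p3):
                (p5 \lor (p5 \to p3)): β-rule — branch into p5  //  (p5 \to p3).
                  branch 1.1.2.2.1 (add p5):
                    ○ open, literals {p3=T, p4=F, p5=T}.
                  branch 1.1.2.2.2 (add (p5 \to p3)):
                    (p5 \to p3): β-rule — branch into \lnot p5  //  p3.
                      branch 1.1.2.2.2.1 (add \lnot p5):
                        ○ open, literals {p3=T, p4=F, p5=F}.
                      branch 1.1.2.2.2.2 (add p3):
                        ○ open, literals {p3=T, p4=F}.
      branch 1.2 (add p5):
        ((p2 \lor \lnot p3) \lor (p5 \lor (p5 \to p3))): β-rule — branch into (p2 \lor \lnot p3)  //  (p5 \lor (p5 \to p3)).
          branch 1.2.1 (add (p2 \lor \lnot p3)):
            (p2 \lor \lnot p3): β-rule — branch into p2  //  \lnot p3.
              branch 1.2.1.1 (add p2):
                ○ open, literals {p2=T, p4=F, p5=T}.
              branch 1.2.1.2 (add \lnot p3):
                ○ open, literals {p3=F, p4=F, p5=T}.
          branch 1.2.2 (add (p5 \lor (p5 \to p3))):
            (p5 \lor (p5 \to p3)): β-rule — branch into p5  //  (p5 \to p3).
              branch 1.2.2.1 (add p5):
                ○ open, literals {p4=F, p5=T}.
              branch 1.2.2.2 (add (p5 \to p3)):
                (p5 \to p3): β-rule — branch into \lnot p5  //  p3.
                  branch 1.2.2.2.1 (add \lnot p5):
                    × closes — contains both p5 and \lnot p5.
                  branch 1.2.2.2.2 (add p3):
                    ○ open, literals {p3=T, p4=F, p5=T}.
  branch 2 (add \lnot \lnot p4, \lnot (((p3 \lor p3) \lor p5) \land ((p2 \lor \lnot p3) \lor (p5 \lor (p5 \to p3))))):
    \lnot (((p3 \lor p3) \lor p5) \land ((p2 \lor \lnot p3) \lor (p5 \lor (p5 \to p3)))): β-rule — branch into \lnot ((p3 \lor p3) \lor p5)  //  \lnot ((p2 \lor \lnot p3) \lor (p5 \lor (p5 \to p3))).
      branch 2.1 (add \lnot ((p3 \lor p3) \lor p5)):
        \lnot ((p3 \lor p3) \lor p5): α-rule — add \lnot (p3 \lor p3), \lnot p5.
        \lnot (p3 \lor p3): α-rule — add \lnot p3, \lnot p3.
        ○ open, literals {p3=F, p4=T, p5=F}.
      branch 2.2 (add \lnot ((p2 \lor \lnot p3) \lor (p5 \lor (p5 \to p3)))):
        \lnot ((p2 \lor \lnot p3) \lor (p5 \lor (p5 \to p3))): α-rule — add \lnot (p2 \lor \lnot p3), \lnot (p5 \lor (p5 \to p3)).
        \lnot (p2 \lor \lnot p3): α-rule — add \lnot p2, \lnot \lnot p3.
        \lnot (p5 \lor (p5 \to p3)): α-rule — add \lnot p5, \lnot (p5 \to p3).
        \lnot (p5 \to p3): α-rule — add p5, \lnot p3.
        × closes — contains both p5 and \lnot p5.
4 branches closed, 13 open.
An open branch gives a countermodel: p2=T, p3=T, p4=F (unmentioned atoms arbitrary); under it the original formula is false.

Not valid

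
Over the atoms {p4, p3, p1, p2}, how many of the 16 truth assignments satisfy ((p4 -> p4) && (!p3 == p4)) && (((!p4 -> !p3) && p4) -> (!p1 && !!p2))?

Initial set: {(((p4 -> p4) && (!p3 == p4)) && (((!p4 -> !p3) && p4) -> (!p1 && !!p2)))}.
(((p4 -> p4) && (!p3 == p4)) && (((!p4 -> !p3) && p4) -> (!p1 && !!p2))): α-rule — add ((p4 -> p4) && (!p3 == p4)), (((!p4 -> !p3) && p4) -> (!p1 && !!p2)).
((p4 -> p4) && (!p3 == p4)): α-rule — add (p4 -> p4), (!p3 == p4).
(((!p4 -> !p3) && p4) -> (!p1 && !!p2)): β-rule — branch into !((!p4 -> !p3) && p4)  //  (!p1 && !!p2).
  branch 1 (add !((!p4 -> !p3) && p4)):
    (p4 -> p4): β-rule — branch into !p4  //  p4.
      branch 1.1 (add !p4):
        (!p3 == p4): β-rule — branch into !p3, p4  //  !!p3, !p4.
          branch 1.1.1 (add !p3, p4):
            × closes — contains both p4 and !p4.
          branch 1.1.2 (add !!p3, !p4):
            !((!p4 -> !p3) && p4): β-rule — branch into !(!p4 -> !p3)  //  !p4.
              branch 1.1.2.1 (add !(!p4 -> !p3)):
                !(!p4 -> !p3): α-rule — add !p4, !!p3.
                ○ open, literals {p3=true, p4=false}.
              branch 1.1.2.2 (add !p4):
                ○ open, literals {p3=true, p4=false}.
      branch 1.2 (add p4):
        (!p3 == p4): β-rule — branch into !p3, p4  //  !!p3, !p4.
          branch 1.2.1 (add !p3, p4):
            !((!p4 -> !p3) && p4): β-rule — branch into !(!p4 -> !p3)  //  !p4.
              branch 1.2.1.1 (add !(!p4 -> !p3)):
                !(!p4 -> !p3): α-rule — add !p4, !!p3.
                × closes — contains both p4 and !p4.
              branch 1.2.1.2 (add !p4):
                × closes — contains both p4 and !p4.
          branch 1.2.2 (add !!p3, !p4):
            × closes — contains both p4 and !p4.
  branch 2 (add (!p1 && !!p2)):
    (!p1 && !!p2): α-rule — add !p1, !!p2.
    !!p2: drop double negation, giving p2.
    (p4 -> p4): β-rule — branch into !p4  //  p4.
      branch 2.1 (add !p4):
        (!p3 == p4): β-rule — branch into !p3, p4  //  !!p3, !p4.
          branch 2.1.1 (add !p3, p4):
            × closes — contains both p4 and !p4.
          branch 2.1.2 (add !!p3, !p4):
            ○ open, literals {p1=false, p2=true, p3=true, p4=false}.
      branch 2.2 (add p4):
        (!p3 == p4): β-rule — branch into !p3, p4  //  !!p3, !p4.
          branch 2.2.1 (add !p3, p4):
            ○ open, literals {p1=false, p2=true, p3=false, p4=true}.
          branch 2.2.2 (add !!p3, !p4):
            × closes — contains both p4 and !p4.
6 branches closed, 4 open.
Each open branch fixes some atoms; the unmentioned ones are free. Counting distinct full assignments: branch {p3=true, p4=false} (p1, p2) contributes 4 new; branch {p3=true, p4=false} (p1, p2) contributes 0 new; branch {p1=false, p2=true, p3=true, p4=false} (none free) contributes 0 new; branch {p1=false, p2=true, p3=false, p4=true} (none free) contributes 1 new. Total: 5.

5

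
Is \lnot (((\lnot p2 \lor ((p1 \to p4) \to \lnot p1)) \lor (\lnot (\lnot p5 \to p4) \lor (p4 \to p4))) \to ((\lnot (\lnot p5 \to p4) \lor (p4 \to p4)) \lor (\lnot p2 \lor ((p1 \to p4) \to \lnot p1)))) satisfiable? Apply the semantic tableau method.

Unsatisfiable

Initial set: {\lnot (((\lnot p2 \lor ((p1 \to p4) \to \lnot p1)) \lor (\lnot (\lnot p5 \to p4) \lor (p4 \to p4))) \to ((\lnot (\lnot p5 \to p4) \lor (p4 \to p4)) \lor (\lnot p2 \lor ((p1 \to p4) \to \lnot p1))))}.
\lnot (((\lnot p2 \lor ((p1 \to p4) \to \lnot p1)) \lor (\lnot (\lnot p5 \to p4) \lor (p4 \to p4))) \to ((\lnot (\lnot p5 \to p4) \lor (p4 \to p4)) \lor (\lnot p2 \lor ((p1 \to p4) \to \lnot p1)))): α-rule — add ((\lnot p2 \lor ((p1 \to p4) \to \lnot p1)) \lor (\lnot (\lnot p5 \to p4) \lor (p4 \to p4))), \lnot ((\lnot (\lnot p5 \to p4) \lor (p4 \to p4)) \lor (\lnot p2 \lor ((p1 \to p4) \to \lnot p1))).
\lnot ((\lnot (\lnot p5 \to p4) \lor (p4 \to p4)) \lor (\lnot p2 \lor ((p1 \to p4) \to \lnot p1))): α-rule — add \lnot (\lnot (\lnot p5 \to p4) \lor (p4 \to p4)), \lnot (\lnot p2 \lor ((p1 \to p4) \to \lnot p1)).
\lnot (\lnot (\lnot p5 \to p4) \lor (p4 \to p4)): α-rule — add \lnot \lnot (\lnot p5 \to p4), \lnot (p4 \to p4).
\lnot (\lnot p2 \lor ((p1 \to p4) \to \lnot p1)): α-rule — add \lnot \lnot p2, \lnot ((p1 \to p4) \to \lnot p1).
\lnot (p4 \to p4): α-rule — add p4, \lnot p4.
× closes — contains both p4 and \lnot p4.
All 1 branch closes.
Every branch closed; the formula is unsatisfiable.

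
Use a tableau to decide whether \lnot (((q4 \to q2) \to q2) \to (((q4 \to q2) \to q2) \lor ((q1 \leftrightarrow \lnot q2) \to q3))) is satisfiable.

Initial set: {\lnot (((q4 \to q2) \to q2) \to (((q4 \to q2) \to q2) \lor ((q1 \leftrightarrow \lnot q2) \to q3)))}.
\lnot (((q4 \to q2) \to q2) \to (((q4 \to q2) \to q2) \lor ((q1 \leftrightarrow \lnot q2) \to q3))): α-rule — add ((q4 \to q2) \to q2), \lnot (((q4 \to q2) \to q2) \lor ((q1 \leftrightarrow \lnot q2) \to q3)).
\lnot (((q4 \to q2) \to q2) \lor ((q1 \leftrightarrow \lnot q2) \to q3)): α-rule — add \lnot ((q4 \to q2) \to q2), \lnot ((q1 \leftrightarrow \lnot q2) \to q3).
\lnot ((q4 \to q2) \to q2): α-rule — add (q4 \to q2), \lnot q2.
\lnot ((q1 \leftrightarrow \lnot q2) \to q3): α-rule — add (q1 \leftrightarrow \lnot q2), \lnot q3.
((q4 \to q2) \to q2): β-rule — branch into \lnot (q4 \to q2)  //  q2.
  branch 1 (add \lnot (q4 \to q2)):
    \lnot (q4 \to q2): α-rule — add q4, \lnot q2.
    (q4 \to q2): β-rule — branch into \lnot q4  //  q2.
      branch 1.1 (add \lnot q4):
        × closes — contains both q4 and \lnot q4.
      branch 1.2 (add q2):
        × closes — contains both q2 and \lnot q2.
  branch 2 (add q2):
    × closes — contains both q2 and \lnot q2.
All 3 branches close.
Every branch closed; the formula is unsatisfiable.

Unsatisfiable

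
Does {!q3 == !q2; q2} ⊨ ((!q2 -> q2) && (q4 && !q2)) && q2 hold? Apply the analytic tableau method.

No

Initial set: {(!q3 == !q2); q2; !(((!q2 -> q2) && (q4 && !q2)) && q2)}.
(!q3 == !q2): β-rule — branch into !q3, !q2  //  !!q3, !!q2.
  branch 1 (add !q3, !q2):
    × closes — contains both q2 and !q2.
  branch 2 (add !!q3, !!q2):
    !(((!q2 -> q2) && (q4 && !q2)) && q2): β-rule — branch into !((!q2 -> q2) && (q4 && !q2))  //  !q2.
      branch 2.1 (add !((!q2 -> q2) && (q4 && !q2))):
        !((!q2 -> q2) && (q4 && !q2)): β-rule — branch into !(!q2 -> q2)  //  !(q4 && !q2).
          branch 2.1.1 (add !(!q2 -> q2)):
            !(!q2 -> q2): α-rule — add !q2, !q2.
            × closes — contains both q2 and !q2.
          branch 2.1.2 (add !(q4 && !q2)):
            !(q4 && !q2): β-rule — branch into !q4  //  !!q2.
              branch 2.1.2.1 (add !q4):
                ○ open, literals {q2=1, q3=1, q4=0}.
              branch 2.1.2.2 (add !!q2):
                ○ open, literals {q2=1, q3=1}.
      branch 2.2 (add !q2):
        × closes — contains both q2 and !q2.
3 branches closed, 2 open.
An open branch gives a countermodel: q2=1, q3=1, q4=0 (unmentioned atoms arbitrary); the premises hold there but the conclusion fails.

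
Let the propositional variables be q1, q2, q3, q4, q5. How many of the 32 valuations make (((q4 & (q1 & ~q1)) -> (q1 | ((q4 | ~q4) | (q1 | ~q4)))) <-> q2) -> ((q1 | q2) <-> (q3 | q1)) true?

Initial set: {((((q4 & (q1 & ~q1)) -> (q1 | ((q4 | ~q4) | (q1 | ~q4)))) <-> q2) -> ((q1 | q2) <-> (q3 | q1)))}.
((((q4 & (q1 & ~q1)) -> (q1 | ((q4 | ~q4) | (q1 | ~q4)))) <-> q2) -> ((q1 | q2) <-> (q3 | q1))): β-rule — branch into ~(((q4 & (q1 & ~q1)) -> (q1 | ((q4 | ~q4) | (q1 | ~q4)))) <-> q2)  //  ((q1 | q2) <-> (q3 | q1)).
  branch 1 (add ~(((q4 & (q1 & ~q1)) -> (q1 | ((q4 | ~q4) | (q1 | ~q4)))) <-> q2)):
    ~(((q4 & (q1 & ~q1)) -> (q1 | ((q4 | ~q4) | (q1 | ~q4)))) <-> q2): β-rule — branch into ((q4 & (q1 & ~q1)) -> (q1 | ((q4 | ~q4) | (q1 | ~q4)))), ~q2  //  ~((q4 & (q1 & ~q1)) -> (q1 | ((q4 | ~q4) | (q1 | ~q4)))), q2.
      branch 1.1 (add ((q4 & (q1 & ~q1)) -> (q1 | ((q4 | ~q4) | (q1 | ~q4)))), ~q2):
        ((q4 & (q1 & ~q1)) -> (q1 | ((q4 | ~q4) | (q1 | ~q4)))): β-rule — branch into ~(q4 & (q1 & ~q1))  //  (q1 | ((q4 | ~q4) | (q1 | ~q4))).
          branch 1.1.1 (add ~(q4 & (q1 & ~q1))):
            ~(q4 & (q1 & ~q1)): β-rule — branch into ~q4  //  ~(q1 & ~q1).
              branch 1.1.1.1 (add ~q4):
                ○ open, literals {q2=0, q4=0}.
              branch 1.1.1.2 (add ~(q1 & ~q1)):
                ~(q1 & ~q1): β-rule — branch into ~q1  //  ~~q1.
                  branch 1.1.1.2.1 (add ~q1):
                    ○ open, literals {q1=0, q2=0}.
                  branch 1.1.1.2.2 (add ~~q1):
                    ○ open, literals {q1=1, q2=0}.
          branch 1.1.2 (add (q1 | ((q4 | ~q4) | (q1 | ~q4)))):
            (q1 | ((q4 | ~q4) | (q1 | ~q4))): β-rule — branch into q1  //  ((q4 | ~q4) | (q1 | ~q4)).
              branch 1.1.2.1 (add q1):
                ○ open, literals {q1=1, q2=0}.
              branch 1.1.2.2 (add ((q4 | ~q4) | (q1 | ~q4))):
                ((q4 | ~q4) | (q1 | ~q4)): β-rule — branch into (q4 | ~q4)  //  (q1 | ~q4).
                  branch 1.1.2.2.1 (add (q4 | ~q4)):
                    (q4 | ~q4): β-rule — branch into q4  //  ~q4.
                      branch 1.1.2.2.1.1 (add q4):
                        ○ open, literals {q2=0, q4=1}.
                      branch 1.1.2.2.1.2 (add ~q4):
                        ○ open, literals {q2=0, q4=0}.
                  branch 1.1.2.2.2 (add (q1 | ~q4)):
                    (q1 | ~q4): β-rule — branch into q1  //  ~q4.
                      branch 1.1.2.2.2.1 (add q1):
                        ○ open, literals {q1=1, q2=0}.
                      branch 1.1.2.2.2.2 (add ~q4):
                        ○ open, literals {q2=0, q4=0}.
      branch 1.2 (add ~((q4 & (q1 & ~q1)) -> (q1 | ((q4 | ~q4) | (q1 | ~q4)))), q2):
        ~((q4 & (q1 & ~q1)) -> (q1 | ((q4 | ~q4) | (q1 | ~q4)))): α-rule — add (q4 & (q1 & ~q1)), ~(q1 | ((q4 | ~q4) | (q1 | ~q4))).
        (q4 & (q1 & ~q1)): α-rule — add q4, (q1 & ~q1).
        ~(q1 | ((q4 | ~q4) | (q1 | ~q4))): α-rule — add ~q1, ~((q4 | ~q4) | (q1 | ~q4)).
        (q1 & ~q1): α-rule — add q1, ~q1.
        × closes — contains both q1 and ~q1.
  branch 2 (add ((q1 | q2) <-> (q3 | q1))):
    ((q1 | q2) <-> (q3 | q1)): β-rule — branch into (q1 | q2), (q3 | q1)  //  ~(q1 | q2), ~(q3 | q1).
      branch 2.1 (add (q1 | q2), (q3 | q1)):
        (q1 | q2): β-rule — branch into q1  //  q2.
          branch 2.1.1 (add q1):
            (q3 | q1): β-rule — branch into q3  //  q1.
              branch 2.1.1.1 (add q3):
                ○ open, literals {q1=1, q3=1}.
              branch 2.1.1.2 (add q1):
                ○ open, literals {q1=1}.
          branch 2.1.2 (add q2):
            (q3 | q1): β-rule — branch into q3  //  q1.
              branch 2.1.2.1 (add q3):
                ○ open, literals {q2=1, q3=1}.
              branch 2.1.2.2 (add q1):
                ○ open, literals {q1=1, q2=1}.
      branch 2.2 (add ~(q1 | q2), ~(q3 | q1)):
        ~(q1 | q2): α-rule — add ~q1, ~q2.
        ~(q3 | q1): α-rule — add ~q3, ~q1.
        ○ open, literals {q1=0, q2=0, q3=0}.
1 branch closed, 13 open.
Each open branch fixes some atoms; the unmentioned ones are free. Counting distinct full assignments: branch {q2=0, q4=0} (q1, q3, q5) contributes 8 new; branch {q1=0, q2=0} (q3, q4, q5) contributes 4 new; branch {q1=1, q2=0} (q3, q4, q5) contributes 4 new; branch {q1=1, q2=0} (q3, q4, q5) contributes 0 new; branch {q2=0, q4=1} (q1, q3, q5) contributes 0 new; branch {q2=0, q4=0} (q1, q3, q5) contributes 0 new; branch {q1=1, q2=0} (q3, q4, q5) contributes 0 new; branch {q2=0, q4=0} (q1, q3, q5) contributes 0 new; branch {q1=1, q3=1} (q2, q4, q5) contributes 4 new; branch {q1=1} (q2, q3, q4, q5) contributes 4 new; branch {q2=1, q3=1} (q1, q4, q5) contributes 4 new; branch {q1=1, q2=1} (q3, q4, q5) contributes 0 new; branch {q1=0, q2=0, q3=0} (q4, q5) contributes 0 new. Total: 28.

28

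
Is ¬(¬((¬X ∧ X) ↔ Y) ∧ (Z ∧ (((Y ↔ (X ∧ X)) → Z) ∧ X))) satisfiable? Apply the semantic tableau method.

Initial set: {¬(¬((¬X ∧ X) ↔ Y) ∧ (Z ∧ (((Y ↔ (X ∧ X)) → Z) ∧ X)))}.
¬(¬((¬X ∧ X) ↔ Y) ∧ (Z ∧ (((Y ↔ (X ∧ X)) → Z) ∧ X))): β-rule — branch into ¬¬((¬X ∧ X) ↔ Y)  //  ¬(Z ∧ (((Y ↔ (X ∧ X)) → Z) ∧ X)).
  branch 1 (add ¬¬((¬X ∧ X) ↔ Y)):
    ¬¬((¬X ∧ X) ↔ Y): β-rule — branch into (¬X ∧ X), Y  //  ¬(¬X ∧ X), ¬Y.
      branch 1.1 (add (¬X ∧ X), Y):
        (¬X ∧ X): α-rule — add ¬X, X.
        × closes — contains both X and ¬X.
      branch 1.2 (add ¬(¬X ∧ X), ¬Y):
        ¬(¬X ∧ X): β-rule — branch into ¬¬X  //  ¬X.
          branch 1.2.1 (add ¬¬X):
            ○ open, literals {X=1, Y=0}.
          branch 1.2.2 (add ¬X):
            ○ open, literals {X=0, Y=0}.
  branch 2 (add ¬(Z ∧ (((Y ↔ (X ∧ X)) → Z) ∧ X))):
    ¬(Z ∧ (((Y ↔ (X ∧ X)) → Z) ∧ X)): β-rule — branch into ¬Z  //  ¬(((Y ↔ (X ∧ X)) → Z) ∧ X).
      branch 2.1 (add ¬Z):
        ○ open, literals {Z=0}.
      branch 2.2 (add ¬(((Y ↔ (X ∧ X)) → Z) ∧ X)):
        ¬(((Y ↔ (X ∧ X)) → Z) ∧ X): β-rule — branch into ¬((Y ↔ (X ∧ X)) → Z)  //  ¬X.
          branch 2.2.1 (add ¬((Y ↔ (X ∧ X)) → Z)):
            ¬((Y ↔ (X ∧ X)) → Z): α-rule — add (Y ↔ (X ∧ X)), ¬Z.
            (Y ↔ (X ∧ X)): β-rule — branch into Y, (X ∧ X)  //  ¬Y, ¬(X ∧ X).
              branch 2.2.1.1 (add Y, (X ∧ X)):
                (X ∧ X): α-rule — add X, X.
                ○ open, literals {X=1, Y=1, Z=0}.
              branch 2.2.1.2 (add ¬Y, ¬(X ∧ X)):
                ¬(X ∧ X): β-rule — branch into ¬X  //  ¬X.
                  branch 2.2.1.2.1 (add ¬X):
                    ○ open, literals {X=0, Y=0, Z=0}.
                  branch 2.2.1.2.2 (add ¬X):
                    ○ open, literals {X=0, Y=0, Z=0}.
          branch 2.2.2 (add ¬X):
            ○ open, literals {X=0}.
1 branch closed, 7 open.
An open branch gives a satisfying assignment: X=1, Y=0.

Satisfiable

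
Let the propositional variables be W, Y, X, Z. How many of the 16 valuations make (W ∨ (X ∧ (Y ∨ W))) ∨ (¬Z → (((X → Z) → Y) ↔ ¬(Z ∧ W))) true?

Initial set: {T ((W ∨ (X ∧ (Y ∨ W))) ∨ (¬Z → (((X → Z) → Y) ↔ ¬(Z ∧ W))))}.
T ((W ∨ (X ∧ (Y ∨ W))) ∨ (¬Z → (((X → Z) → Y) ↔ ¬(Z ∧ W)))): β-rule — branch into T (W ∨ (X ∧ (Y ∨ W)))  //  T (¬Z → (((X → Z) → Y) ↔ ¬(Z ∧ W))).
  branch 1 (add T (W ∨ (X ∧ (Y ∨ W)))):
    T (W ∨ (X ∧ (Y ∨ W))): β-rule — branch into T W  //  T (X ∧ (Y ∨ W)).
      branch 1.1 (add T W):
        ○ open, literals {W=true}.
      branch 1.2 (add T (X ∧ (Y ∨ W))):
        T (X ∧ (Y ∨ W)): α-rule — add T X, T (Y ∨ W).
        T (Y ∨ W): β-rule — branch into T Y  //  T W.
          branch 1.2.1 (add T Y):
            ○ open, literals {X=true, Y=true}.
          branch 1.2.2 (add T W):
            ○ open, literals {W=true, X=true}.
  branch 2 (add T (¬Z → (((X → Z) → Y) ↔ ¬(Z ∧ W)))):
    T (¬Z → (((X → Z) → Y) ↔ ¬(Z ∧ W))): β-rule — branch into F ¬Z  //  T (((X → Z) → Y) ↔ ¬(Z ∧ W)).
      branch 2.1 (add F ¬Z):
        ○ open, literals {Z=true}.
      branch 2.2 (add T (((X → Z) → Y) ↔ ¬(Z ∧ W))):
        T (((X → Z) → Y) ↔ ¬(Z ∧ W)): β-rule — branch into T ((X → Z) → Y), T ¬(Z ∧ W)  //  F ((X → Z) → Y), F ¬(Z ∧ W).
          branch 2.2.1 (add T ((X → Z) → Y), T ¬(Z ∧ W)):
            T ((X → Z) → Y): β-rule — branch into F (X → Z)  //  T Y.
              branch 2.2.1.1 (add F (X → Z)):
                F (X → Z): α-rule — add T X, F Z.
                T ¬(Z ∧ W): β-rule — branch into F Z  //  F W.
                  branch 2.2.1.1.1 (add F Z):
                    ○ open, literals {X=true, Z=false}.
                  branch 2.2.1.1.2 (add F W):
                    ○ open, literals {W=false, X=true, Z=false}.
              branch 2.2.1.2 (add T Y):
                T ¬(Z ∧ W): β-rule — branch into F Z  //  F W.
                  branch 2.2.1.2.1 (add F Z):
                    ○ open, literals {Y=true, Z=false}.
                  branch 2.2.1.2.2 (add F W):
                    ○ open, literals {W=false, Y=true}.
          branch 2.2.2 (add F ((X → Z) → Y), F ¬(Z ∧ W)):
            F ((X → Z) → Y): α-rule — add T (X → Z), F Y.
            F ¬(Z ∧ W): α-rule — add T Z, T W.
            T (X → Z): β-rule — branch into F X  //  T Z.
              branch 2.2.2.1 (add F X):
                ○ open, literals {W=true, X=false, Y=false, Z=true}.
              branch 2.2.2.2 (add T Z):
                ○ open, literals {W=true, Y=false, Z=true}.
0 branches closed, 10 open.
Each open branch fixes some atoms; the unmentioned ones are free. Counting distinct full assignments: branch {W=true} (Y, X, Z) contributes 8 new; branch {X=true, Y=true} (W, Z) contributes 2 new; branch {W=true, X=true} (Y, Z) contributes 0 new; branch {Z=true} (W, Y, X) contributes 3 new; branch {X=true, Z=false} (W, Y) contributes 1 new; branch {W=false, X=true, Z=false} (Y) contributes 0 new; branch {Y=true, Z=false} (W, X) contributes 1 new; branch {W=false, Y=true} (X, Z) contributes 0 new; branch {W=true, X=false, Y=false, Z=true} (none free) contributes 0 new; branch {W=true, Y=false, Z=true} (X) contributes 0 new. Total: 15.

15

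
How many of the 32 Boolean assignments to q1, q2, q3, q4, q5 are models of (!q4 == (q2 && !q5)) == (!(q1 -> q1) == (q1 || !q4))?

20

Initial set: {((!q4 == (q2 && !q5)) == (!(q1 -> q1) == (q1 || !q4)))}.
((!q4 == (q2 && !q5)) == (!(q1 -> q1) == (q1 || !q4))): β-rule — branch into (!q4 == (q2 && !q5)), (!(q1 -> q1) == (q1 || !q4))  //  !(!q4 == (q2 && !q5)), !(!(q1 -> q1) == (q1 || !q4)).
  branch 1 (add (!q4 == (q2 && !q5)), (!(q1 -> q1) == (q1 || !q4))):
    (!q4 == (q2 && !q5)): β-rule — branch into !q4, (q2 && !q5)  //  !!q4, !(q2 && !q5).
      branch 1.1 (add !q4, (q2 && !q5)):
        (q2 && !q5): α-rule — add q2, !q5.
        (!(q1 -> q1) == (q1 || !q4)): β-rule — branch into !(q1 -> q1), (q1 || !q4)  //  !!(q1 -> q1), !(q1 || !q4).
          branch 1.1.1 (add !(q1 -> q1), (q1 || !q4)):
            !(q1 -> q1): α-rule — add q1, !q1.
            × closes — contains both q1 and !q1.
          branch 1.1.2 (add !!(q1 -> q1), !(q1 || !q4)):
            !(q1 || !q4): α-rule — add !q1, !!q4.
            × closes — contains both q4 and !q4.
      branch 1.2 (add !!q4, !(q2 && !q5)):
        (!(q1 -> q1) == (q1 || !q4)): β-rule — branch into !(q1 -> q1), (q1 || !q4)  //  !!(q1 -> q1), !(q1 || !q4).
          branch 1.2.1 (add !(q1 -> q1), (q1 || !q4)):
            !(q1 -> q1): α-rule — add q1, !q1.
            × closes — contains both q1 and !q1.
          branch 1.2.2 (add !!(q1 -> q1), !(q1 || !q4)):
            !(q1 || !q4): α-rule — add !q1, !!q4.
            !(q2 && !q5): β-rule — branch into !q2  //  !!q5.
              branch 1.2.2.1 (add !q2):
                !!(q1 -> q1): β-rule — branch into !q1  //  q1.
                  branch 1.2.2.1.1 (add !q1):
                    ○ open, literals {q1=F, q2=F, q4=T}.
                  branch 1.2.2.1.2 (add q1):
                    × closes — contains both q1 and !q1.
              branch 1.2.2.2 (add !!q5):
                !!(q1 -> q1): β-rule — branch into !q1  //  q1.
                  branch 1.2.2.2.1 (add !q1):
                    ○ open, literals {q1=F, q4=T, q5=T}.
                  branch 1.2.2.2.2 (add q1):
                    × closes — contains both q1 and !q1.
  branch 2 (add !(!q4 == (q2 && !q5)), !(!(q1 -> q1) == (q1 || !q4))):
    !(!q4 == (q2 && !q5)): β-rule — branch into !q4, !(q2 && !q5)  //  !!q4, (q2 && !q5).
      branch 2.1 (add !q4, !(q2 && !q5)):
        !(!(q1 -> q1) == (q1 || !q4)): β-rule — branch into !(q1 -> q1), !(q1 || !q4)  //  !!(q1 -> q1), (q1 || !q4).
          branch 2.1.1 (add !(q1 -> q1), !(q1 || !q4)):
            !(q1 -> q1): α-rule — add q1, !q1.
            × closes — contains both q1 and !q1.
          branch 2.1.2 (add !!(q1 -> q1), (q1 || !q4)):
            !(q2 && !q5): β-rule — branch into !q2  //  !!q5.
              branch 2.1.2.1 (add !q2):
                !!(q1 -> q1): β-rule — branch into !q1  //  q1.
                  branch 2.1.2.1.1 (add !q1):
                    (q1 || !q4): β-rule — branch into q1  //  !q4.
                      branch 2.1.2.1.1.1 (add q1):
                        × closes — contains both q1 and !q1.
                      branch 2.1.2.1.1.2 (add !q4):
                        ○ open, literals {q1=F, q2=F, q4=F}.
                  branch 2.1.2.1.2 (add q1):
                    (q1 || !q4): β-rule — branch into q1  //  !q4.
                      branch 2.1.2.1.2.1 (add q1):
                        ○ open, literals {q1=T, q2=F, q4=F}.
                      branch 2.1.2.1.2.2 (add !q4):
                        ○ open, literals {q1=T, q2=F, q4=F}.
              branch 2.1.2.2 (add !!q5):
                !!(q1 -> q1): β-rule — branch into !q1  //  q1.
                  branch 2.1.2.2.1 (add !q1):
                    (q1 || !q4): β-rule — branch into q1  //  !q4.
                      branch 2.1.2.2.1.1 (add q1):
                        × closes — contains both q1 and !q1.
                      branch 2.1.2.2.1.2 (add !q4):
                        ○ open, literals {q1=F, q4=F, q5=T}.
                  branch 2.1.2.2.2 (add q1):
                    (q1 || !q4): β-rule — branch into q1  //  !q4.
                      branch 2.1.2.2.2.1 (add q1):
                        ○ open, literals {q1=T, q4=F, q5=T}.
                      branch 2.1.2.2.2.2 (add !q4):
                        ○ open, literals {q1=T, q4=F, q5=T}.
      branch 2.2 (add !!q4, (q2 && !q5)):
        (q2 && !q5): α-rule — add q2, !q5.
        !(!(q1 -> q1) == (q1 || !q4)): β-rule — branch into !(q1 -> q1), !(q1 || !q4)  //  !!(q1 -> q1), (q1 || !q4).
          branch 2.2.1 (add !(q1 -> q1), !(q1 || !q4)):
            !(q1 -> q1): α-rule — add q1, !q1.
            × closes — contains both q1 and !q1.
          branch 2.2.2 (add !!(q1 -> q1), (q1 || !q4)):
            !!(q1 -> q1): β-rule — branch into !q1  //  q1.
              branch 2.2.2.1 (add !q1):
                (q1 || !q4): β-rule — branch into q1  //  !q4.
                  branch 2.2.2.1.1 (add q1):
                    × closes — contains both q1 and !q1.
                  branch 2.2.2.1.2 (add !q4):
                    × closes — contains both q4 and !q4.
              branch 2.2.2.2 (add q1):
                (q1 || !q4): β-rule — branch into q1  //  !q4.
                  branch 2.2.2.2.1 (add q1):
                    ○ open, literals {q1=T, q2=T, q4=T, q5=F}.
                  branch 2.2.2.2.2 (add !q4):
                    × closes — contains both q4 and !q4.
12 branches closed, 9 open.
Each open branch fixes some atoms; the unmentioned ones are free. Counting distinct full assignments: branch {q1=F, q2=F, q4=T} (q3, q5) contributes 4 new; branch {q1=F, q4=T, q5=T} (q2, q3) contributes 2 new; branch {q1=F, q2=F, q4=F} (q3, q5) contributes 4 new; branch {q1=T, q2=F, q4=F} (q3, q5) contributes 4 new; branch {q1=T, q2=F, q4=F} (q3, q5) contributes 0 new; branch {q1=F, q4=F, q5=T} (q2, q3) contributes 2 new; branch {q1=T, q4=F, q5=T} (q2, q3) contributes 2 new; branch {q1=T, q4=F, q5=T} (q2, q3) contributes 0 new; branch {q1=T, q2=T, q4=T, q5=F} (q3) contributes 2 new. Total: 20.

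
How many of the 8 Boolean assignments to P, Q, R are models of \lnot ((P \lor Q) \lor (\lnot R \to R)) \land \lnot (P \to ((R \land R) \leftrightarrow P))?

0

Initial set: {(\lnot ((P \lor Q) \lor (\lnot R \to R)) \land \lnot (P \to ((R \land R) \leftrightarrow P)))}.
(\lnot ((P \lor Q) \lor (\lnot R \to R)) \land \lnot (P \to ((R \land R) \leftrightarrow P))): α-rule — add \lnot ((P \lor Q) \lor (\lnot R \to R)), \lnot (P \to ((R \land R) \leftrightarrow P)).
\lnot ((P \lor Q) \lor (\lnot R \to R)): α-rule — add \lnot (P \lor Q), \lnot (\lnot R \to R).
\lnot (P \to ((R \land R) \leftrightarrow P)): α-rule — add P, \lnot ((R \land R) \leftrightarrow P).
\lnot (P \lor Q): α-rule — add \lnot P, \lnot Q.
× closes — contains both P and \lnot P.
All 1 branch closes.
No open branches: the formula has 0 satisfying assignments.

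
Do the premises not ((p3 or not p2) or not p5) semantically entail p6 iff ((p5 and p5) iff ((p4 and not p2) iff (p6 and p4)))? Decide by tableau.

Initial set: {not ((p3 or not p2) or not p5); not (p6 iff ((p5 and p5) iff ((p4 and not p2) iff (p6 and p4))))}.
not ((p3 or not p2) or not p5): α-rule — add not (p3 or not p2), not not p5.
not (p3 or not p2): α-rule — add not p3, not not p2.
not (p6 iff ((p5 and p5) iff ((p4 and not p2) iff (p6 and p4)))): β-rule — branch into p6, not ((p5 and p5) iff ((p4 and not p2) iff (p6 and p4)))  //  not p6, ((p5 and p5) iff ((p4 and not p2) iff (p6 and p4))).
  branch 1 (add p6, not ((p5 and p5) iff ((p4 and not p2) iff (p6 and p4)))):
    not ((p5 and p5) iff ((p4 and not p2) iff (p6 and p4))): β-rule — branch into (p5 and p5), not ((p4 and not p2) iff (p6 and p4))  //  not (p5 and p5), ((p4 and not p2) iff (p6 and p4)).
      branch 1.1 (add (p5 and p5), not ((p4 and not p2) iff (p6 and p4))):
        (p5 and p5): α-rule — add p5, p5.
        not ((p4 and not p2) iff (p6 and p4)): β-rule — branch into (p4 and not p2), not (p6 and p4)  //  not (p4 and not p2), (p6 and p4).
          branch 1.1.1 (add (p4 and not p2), not (p6 and p4)):
            (p4 and not p2): α-rule — add p4, not p2.
            × closes — contains both p2 and not p2.
          branch 1.1.2 (add not (p4 and not p2), (p6 and p4)):
            (p6 and p4): α-rule — add p6, p4.
            not (p4 and not p2): β-rule — branch into not p4  //  not not p2.
              branch 1.1.2.1 (add not p4):
                × closes — contains both p4 and not p4.
              branch 1.1.2.2 (add not not p2):
                ○ open, literals {p2=true, p3=false, p4=true, p5=true, p6=true}.
      branch 1.2 (add not (p5 and p5), ((p4 and not p2) iff (p6 and p4))):
        not (p5 and p5): β-rule — branch into not p5  //  not p5.
          branch 1.2.1 (add not p5):
            × closes — contains both p5 and not p5.
          branch 1.2.2 (add not p5):
            × closes — contains both p5 and not p5.
  branch 2 (add not p6, ((p5 and p5) iff ((p4 and not p2) iff (p6 and p4)))):
    ((p5 and p5) iff ((p4 and not p2) iff (p6 and p4))): β-rule — branch into (p5 and p5), ((p4 and not p2) iff (p6 and p4))  //  not (p5 and p5), not ((p4 and not p2) iff (p6 and p4)).
      branch 2.1 (add (p5 and p5), ((p4 and not p2) iff (p6 and p4))):
        (p5 and p5): α-rule — add p5, p5.
        ((p4 and not p2) iff (p6 and p4)): β-rule — branch into (p4 and not p2), (p6 and p4)  //  not (p4 and not p2), not (p6 and p4).
          branch 2.1.1 (add (p4 and not p2), (p6 and p4)):
            (p4 and not p2): α-rule — add p4, not p2.
            × closes — contains both p2 and not p2.
          branch 2.1.2 (add not (p4 and not p2), not (p6 and p4)):
            not (p4 and not p2): β-rule — branch into not p4  //  not not p2.
              branch 2.1.2.1 (add not p4):
                not (p6 and p4): β-rule — branch into not p6  //  not p4.
                  branch 2.1.2.1.1 (add not p6):
                    ○ open, literals {p2=true, p3=false, p4=false, p5=true, p6=false}.
                  branch 2.1.2.1.2 (add not p4):
                    ○ open, literals {p2=true, p3=false, p4=false, p5=true, p6=false}.
              branch 2.1.2.2 (add not not p2):
                not (p6 and p4): β-rule — branch into not p6  //  not p4.
                  branch 2.1.2.2.1 (add not p6):
                    ○ open, literals {p2=true, p3=false, p5=true, p6=false}.
                  branch 2.1.2.2.2 (add not p4):
                    ○ open, literals {p2=true, p3=false, p4=false, p5=true, p6=false}.
      branch 2.2 (add not (p5 and p5), not ((p4 and not p2) iff (p6 and p4))):
        not (p5 and p5): β-rule — branch into not p5  //  not p5.
          branch 2.2.1 (add not p5):
            × closes — contains both p5 and not p5.
          branch 2.2.2 (add not p5):
            × closes — contains both p5 and not p5.
7 branches closed, 5 open.
An open branch gives a countermodel: p2=true, p3=false, p4=true, p5=true, p6=true (unmentioned atoms arbitrary); the premises hold there but the conclusion fails.

No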